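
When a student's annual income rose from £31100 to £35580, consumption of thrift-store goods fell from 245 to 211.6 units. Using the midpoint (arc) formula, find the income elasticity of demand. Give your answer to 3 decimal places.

ΔQ = 211.6 − 245 = -33.4; midpoint Q̄ = (245 + 211.6)/2 = 228.3.
ΔI = 35580 − 31100 = 4480; midpoint Ī = (31100 + 35580)/2 = 33340.
η = (ΔQ/Q̄) ÷ (ΔI/Ī) = (-33.4/228.3) ÷ (4480/33340) = -1.089.

-1.089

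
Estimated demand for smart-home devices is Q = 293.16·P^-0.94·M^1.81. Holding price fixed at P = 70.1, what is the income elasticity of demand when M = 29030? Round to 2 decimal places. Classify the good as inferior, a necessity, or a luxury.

1.81 (luxury)

For a multiplicative demand Q = A·P^α·M^β, the income elasticity is β everywhere.
Here β = 1.81, so η = 1.81.
Since η > 1, this is a luxury.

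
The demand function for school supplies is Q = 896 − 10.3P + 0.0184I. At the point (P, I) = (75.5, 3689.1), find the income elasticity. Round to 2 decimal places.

0.36

At P = 75.5, I = 3689.1: Q = 186.229.
Holding P constant, ∂Q/∂I = 0.0184.
η_I = (∂Q/∂I)·(I/Q) = 0.0184 × (3689.1/186.229) = 0.36.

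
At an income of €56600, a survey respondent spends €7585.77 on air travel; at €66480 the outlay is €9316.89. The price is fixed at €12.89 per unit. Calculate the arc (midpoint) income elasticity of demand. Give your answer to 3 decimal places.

1.276

With a constant price, Q₁ = 7585.77/12.89 = 588.500 and Q₂ = 9316.89/12.89 = 722.800 (equivalently, work directly with expenditure since P cancels).
Midpoint %ΔQ = (9316.89 − 7585.77)/8451.33 = 0.20483; midpoint %ΔI = (66480 − 56600)/61540 = 0.16055.
η = 0.20483 / 0.16055 = 1.276.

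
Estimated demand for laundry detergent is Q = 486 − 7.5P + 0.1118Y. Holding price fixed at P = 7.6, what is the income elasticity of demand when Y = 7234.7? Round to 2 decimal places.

0.65

At P = 7.6, Y = 7234.7: Q = 1237.839.
Holding P constant, ∂Q/∂Y = 0.1118.
η_Y = (∂Q/∂Y)·(Y/Q) = 0.1118 × (7234.7/1237.839) = 0.65.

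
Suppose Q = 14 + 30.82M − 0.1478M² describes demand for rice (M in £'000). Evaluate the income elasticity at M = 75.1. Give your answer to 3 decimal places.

0.433

At M = 75.1: Q = 1494.9885.
dQ/dM = 30.82 − 0.2956M = 8.62044.
η = (dQ/dM)·(M/Q) = 8.62044 × (75.1/1494.9885) = 0.433.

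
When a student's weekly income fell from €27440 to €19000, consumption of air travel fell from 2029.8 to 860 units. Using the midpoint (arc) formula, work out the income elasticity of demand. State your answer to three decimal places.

2.227

ΔQ = 860 − 2029.8 = -1169.8; midpoint Q̄ = (2029.8 + 860)/2 = 1444.9.
ΔI = 19000 − 27440 = -8440; midpoint Ī = (27440 + 19000)/2 = 23220.
η = (ΔQ/Q̄) ÷ (ΔI/Ī) = (-1169.8/1444.9) ÷ (-8440/23220) = 2.227.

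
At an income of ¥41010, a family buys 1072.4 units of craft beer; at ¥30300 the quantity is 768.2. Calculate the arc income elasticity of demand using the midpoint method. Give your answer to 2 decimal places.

ΔQ = 768.2 − 1072.4 = -304.2; midpoint Q̄ = (1072.4 + 768.2)/2 = 920.3.
ΔI = 30300 − 41010 = -10710; midpoint Ī = (41010 + 30300)/2 = 35655.
η = (ΔQ/Q̄) ÷ (ΔI/Ī) = (-304.2/920.3) ÷ (-10710/35655) = 1.10.

1.10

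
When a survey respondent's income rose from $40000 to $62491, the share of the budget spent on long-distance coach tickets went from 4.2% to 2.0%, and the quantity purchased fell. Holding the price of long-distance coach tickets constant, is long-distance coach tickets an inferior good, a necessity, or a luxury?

Quantity demanded falls as income rises, so η < 0.

inferior good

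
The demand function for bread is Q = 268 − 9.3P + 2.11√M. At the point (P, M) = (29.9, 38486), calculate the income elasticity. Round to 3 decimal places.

0.512

At P = 29.9, M = 38486: Q = 403.867.
Holding P constant, ∂Q/∂M = 2.11/(2√M) = 0.00537776.
η_M = (∂Q/∂M)·(M/Q) = 0.00537776 × (38486/403.867) = 0.512.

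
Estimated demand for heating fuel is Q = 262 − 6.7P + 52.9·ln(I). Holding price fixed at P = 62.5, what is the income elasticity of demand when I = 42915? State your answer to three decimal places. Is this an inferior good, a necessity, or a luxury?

At P = 62.5, I = 42915: Q = 407.533.
Holding P constant, ∂Q/∂I = 52.9/I = 0.00123267.
η_I = (∂Q/∂I)·(I/Q) = 0.00123267 × (42915/407.533) = 0.130.
Since 0 < η < 1, this is a necessity.

0.130 (necessity)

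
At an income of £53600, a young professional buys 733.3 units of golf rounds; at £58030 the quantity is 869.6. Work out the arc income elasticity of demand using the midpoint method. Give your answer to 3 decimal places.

2.143

ΔQ = 869.6 − 733.3 = 136.3; midpoint Q̄ = (733.3 + 869.6)/2 = 801.45.
ΔI = 58030 − 53600 = 4430; midpoint Ī = (53600 + 58030)/2 = 55815.
η = (ΔQ/Q̄) ÷ (ΔI/Ī) = (136.3/801.45) ÷ (4430/55815) = 2.143.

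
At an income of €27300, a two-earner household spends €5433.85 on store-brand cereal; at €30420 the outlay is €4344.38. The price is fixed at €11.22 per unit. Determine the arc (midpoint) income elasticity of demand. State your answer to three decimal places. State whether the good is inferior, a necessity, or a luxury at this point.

-2.061 (inferior good)

With a constant price, Q₁ = 5433.85/11.22 = 484.300 and Q₂ = 4344.38/11.22 = 387.200 (equivalently, work directly with expenditure since P cancels).
Midpoint %ΔQ = (4344.38 − 5433.85)/4889.12 = -0.22284; midpoint %ΔI = (30420 − 27300)/28860 = 0.10811.
η = -0.22284 / 0.10811 = -2.061.
η < 0 ⇒ inferior good.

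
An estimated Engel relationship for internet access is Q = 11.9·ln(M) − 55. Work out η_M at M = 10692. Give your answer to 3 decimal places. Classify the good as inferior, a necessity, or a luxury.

0.215 (necessity)

At M = 10692: Q = 55.399.
dQ/dM = 11.9/M = 0.00111298 at this income.
η = (dQ/dM)·(M/Q) = 0.00111298 × (10692/55.399) = 0.215.
Since 0 < η < 1, the good is a necessity.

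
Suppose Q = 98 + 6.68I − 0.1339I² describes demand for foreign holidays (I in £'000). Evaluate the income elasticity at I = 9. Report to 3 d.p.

At I = 9: Q = 147.2741.
dQ/dI = 6.68 − 0.2678I = 4.26980.
η = (dQ/dI)·(I/Q) = 4.26980 × (9/147.2741) = 0.261.

0.261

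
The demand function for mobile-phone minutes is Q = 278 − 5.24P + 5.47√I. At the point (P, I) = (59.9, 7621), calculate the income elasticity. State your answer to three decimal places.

0.541

At P = 59.9, I = 7621: Q = 441.646.
Holding P constant, ∂Q/∂I = 5.47/(2√I) = 0.0313293.
η_I = (∂Q/∂I)·(I/Q) = 0.0313293 × (7621/441.646) = 0.541.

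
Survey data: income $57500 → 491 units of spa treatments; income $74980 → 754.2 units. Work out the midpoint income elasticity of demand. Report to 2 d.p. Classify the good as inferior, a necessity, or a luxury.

1.60 (luxury)

ΔQ = 754.2 − 491 = 263.2; midpoint Q̄ = (491 + 754.2)/2 = 622.6.
ΔI = 74980 − 57500 = 17480; midpoint Ī = (57500 + 74980)/2 = 66240.
η = (ΔQ/Q̄) ÷ (ΔI/Ī) = (263.2/622.6) ÷ (17480/66240) = 1.60.
η > 1 ⇒ luxury.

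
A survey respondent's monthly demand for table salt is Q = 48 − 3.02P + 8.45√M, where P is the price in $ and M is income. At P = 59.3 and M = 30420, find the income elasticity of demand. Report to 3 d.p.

At P = 59.3, M = 30420: Q = 1342.706.
Holding P constant, ∂Q/∂M = 8.45/(2√M) = 0.0242241.
η_M = (∂Q/∂M)·(M/Q) = 0.0242241 × (30420/1342.706) = 0.549.

0.549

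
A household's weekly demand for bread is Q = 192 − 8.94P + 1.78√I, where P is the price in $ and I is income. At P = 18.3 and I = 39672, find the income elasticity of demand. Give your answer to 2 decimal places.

0.46

At P = 18.3, I = 39672: Q = 382.935.
Holding P constant, ∂Q/∂I = 1.78/(2√I) = 0.00446836.
η_I = (∂Q/∂I)·(I/Q) = 0.00446836 × (39672/382.935) = 0.46.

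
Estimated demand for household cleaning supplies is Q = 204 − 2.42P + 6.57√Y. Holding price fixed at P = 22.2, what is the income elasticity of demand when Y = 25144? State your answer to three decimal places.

0.437

At P = 22.2, Y = 25144: Q = 1192.072.
Holding P constant, ∂Q/∂Y = 6.57/(2√Y) = 0.0207166.
η_Y = (∂Q/∂Y)·(Y/Q) = 0.0207166 × (25144/1192.072) = 0.437.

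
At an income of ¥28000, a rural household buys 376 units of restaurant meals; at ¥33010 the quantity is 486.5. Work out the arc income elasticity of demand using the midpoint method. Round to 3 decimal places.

ΔQ = 486.5 − 376 = 110.5; midpoint Q̄ = (376 + 486.5)/2 = 431.25.
ΔI = 33010 − 28000 = 5010; midpoint Ī = (28000 + 33010)/2 = 30505.
η = (ΔQ/Q̄) ÷ (ΔI/Ī) = (110.5/431.25) ÷ (5010/30505) = 1.560.

1.560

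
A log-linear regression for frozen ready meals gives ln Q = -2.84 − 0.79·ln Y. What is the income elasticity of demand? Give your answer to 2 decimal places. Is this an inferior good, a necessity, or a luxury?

In a log-linear demand, the coefficient on ln Y is the income elasticity.
So η = -0.79.
η < 0 ⇒ inferior good.

-0.79 (inferior good)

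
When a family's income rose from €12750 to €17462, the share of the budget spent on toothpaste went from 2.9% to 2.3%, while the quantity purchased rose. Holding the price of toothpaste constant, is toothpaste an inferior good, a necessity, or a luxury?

Quantity rises but the budget share falls as income rises, so 0 < η < 1.

necessity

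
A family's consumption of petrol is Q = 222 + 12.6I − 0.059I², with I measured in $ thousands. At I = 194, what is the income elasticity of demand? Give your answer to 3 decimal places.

-4.478

At I = 194: Q = 445.8760.
dQ/dI = 12.6 − 0.118I = -10.29200.
η = (dQ/dI)·(I/Q) = -10.29200 × (194/445.8760) = -4.478.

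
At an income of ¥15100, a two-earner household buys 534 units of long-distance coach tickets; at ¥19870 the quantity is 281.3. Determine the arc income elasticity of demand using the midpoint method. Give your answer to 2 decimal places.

ΔQ = 281.3 − 534 = -252.7; midpoint Q̄ = (534 + 281.3)/2 = 407.65.
ΔI = 19870 − 15100 = 4770; midpoint Ī = (15100 + 19870)/2 = 17485.
η = (ΔQ/Q̄) ÷ (ΔI/Ī) = (-252.7/407.65) ÷ (4770/17485) = -2.27.

-2.27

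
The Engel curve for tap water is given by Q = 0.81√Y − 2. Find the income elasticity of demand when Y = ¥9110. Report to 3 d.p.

At Y = 9110: Q = 75.312.
dQ/dY = 0.81/(2√Y) = 0.00424322 at this income.
η = (dQ/dY)·(Y/Q) = 0.00424322 × (9110/75.312) = 0.513.

0.513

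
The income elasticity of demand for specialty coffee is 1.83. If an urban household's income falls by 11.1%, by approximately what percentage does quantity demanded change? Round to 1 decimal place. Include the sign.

-20.3%

%ΔQ ≈ η × %ΔI = 1.83 × (-11.1%) = -20.3%.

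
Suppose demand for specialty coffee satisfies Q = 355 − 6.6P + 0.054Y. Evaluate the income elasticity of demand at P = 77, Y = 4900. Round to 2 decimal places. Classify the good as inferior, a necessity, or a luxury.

2.38 (luxury)

At P = 77, Y = 4900: Q = 111.400.
Holding P constant, ∂Q/∂Y = 0.054.
η_Y = (∂Q/∂Y)·(Y/Q) = 0.054 × (4900/111.400) = 2.38.
Since η > 1, this is a luxury.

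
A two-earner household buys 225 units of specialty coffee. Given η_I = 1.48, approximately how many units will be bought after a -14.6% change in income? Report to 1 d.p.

%ΔQ ≈ η × %ΔI = 1.48 × (-14.6%) = -21.608%.
New Q ≈ 225 × (1 − 0.21608) = 176.4.

176.4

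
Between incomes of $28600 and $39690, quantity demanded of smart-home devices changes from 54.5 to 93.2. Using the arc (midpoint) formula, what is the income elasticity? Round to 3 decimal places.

ΔQ = 93.2 − 54.5 = 38.7; midpoint Q̄ = (54.5 + 93.2)/2 = 73.85.
ΔI = 39690 − 28600 = 11090; midpoint Ī = (28600 + 39690)/2 = 34145.
η = (ΔQ/Q̄) ÷ (ΔI/Ī) = (38.7/73.85) ÷ (11090/34145) = 1.613.

1.613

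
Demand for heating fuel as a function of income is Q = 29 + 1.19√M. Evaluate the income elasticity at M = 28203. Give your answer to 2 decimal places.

0.44

At M = 28203: Q = 228.846.
dQ/dM = 1.19/(2√M) = 0.00354298 at this income.
η = (dQ/dM)·(M/Q) = 0.00354298 × (28203/228.846) = 0.44.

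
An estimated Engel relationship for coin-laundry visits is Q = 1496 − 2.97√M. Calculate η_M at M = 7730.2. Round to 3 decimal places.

-0.106

At M = 7730.2: Q = 1234.873.
dQ/dM = -2.97/(2√M) = -0.0168901 at this income.
η = (dQ/dM)·(M/Q) = -0.0168901 × (7730.2/1234.873) = -0.106.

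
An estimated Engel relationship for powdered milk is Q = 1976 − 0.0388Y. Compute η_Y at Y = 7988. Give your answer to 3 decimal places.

-0.186

At Y = 7988: Q = 1666.066.
dQ/dY = −0.0388.
η = (dQ/dY)·(Y/Q) = -0.0388 × (7988/1666.066) = -0.186.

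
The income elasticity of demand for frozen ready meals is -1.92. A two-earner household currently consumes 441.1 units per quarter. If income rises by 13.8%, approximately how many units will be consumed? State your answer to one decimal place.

324.2

%ΔQ ≈ η × %ΔI = -1.92 × 13.8% = -26.496%.
New Q ≈ 441.1 × (1 − 0.26496) = 324.2.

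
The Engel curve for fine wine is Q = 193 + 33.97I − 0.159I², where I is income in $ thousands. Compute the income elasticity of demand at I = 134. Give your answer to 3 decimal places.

-0.613

At I = 134: Q = 1889.9760.
dQ/dI = 33.97 − 0.318I = -8.64200.
η = (dQ/dI)·(I/Q) = -8.64200 × (134/1889.9760) = -0.613.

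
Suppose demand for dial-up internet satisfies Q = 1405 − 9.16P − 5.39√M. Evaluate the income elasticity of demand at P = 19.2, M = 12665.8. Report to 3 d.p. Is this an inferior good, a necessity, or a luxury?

At P = 19.2, M = 12665.8: Q = 622.524.
Holding P constant, ∂Q/∂M = -5.39/(2√M) = -0.0239465.
η_M = (∂Q/∂M)·(M/Q) = -0.0239465 × (12665.8/622.524) = -0.487.
Since η < 0, this is an inferior good.

-0.487 (inferior good)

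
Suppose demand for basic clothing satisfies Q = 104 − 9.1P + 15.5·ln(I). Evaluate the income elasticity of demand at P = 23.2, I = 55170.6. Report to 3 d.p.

At P = 23.2, I = 55170.6: Q = 62.112.
Holding P constant, ∂Q/∂I = 15.5/I = 0.000280947.
η_I = (∂Q/∂I)·(I/Q) = 0.000280947 × (55170.6/62.112) = 0.250.

0.250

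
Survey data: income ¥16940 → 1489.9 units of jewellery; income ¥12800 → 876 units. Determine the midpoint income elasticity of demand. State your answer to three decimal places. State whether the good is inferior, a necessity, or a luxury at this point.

1.864 (luxury)

ΔQ = 876 − 1489.9 = -613.9; midpoint Q̄ = (1489.9 + 876)/2 = 1182.95.
ΔI = 12800 − 16940 = -4140; midpoint Ī = (16940 + 12800)/2 = 14870.
η = (ΔQ/Q̄) ÷ (ΔI/Ī) = (-613.9/1182.95) ÷ (-4140/14870) = 1.864.
η > 1 ⇒ luxury.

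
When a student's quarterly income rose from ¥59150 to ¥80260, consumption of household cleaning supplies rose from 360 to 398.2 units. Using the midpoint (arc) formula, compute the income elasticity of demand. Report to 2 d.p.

ΔQ = 398.2 − 360 = 38.2; midpoint Q̄ = (360 + 398.2)/2 = 379.1.
ΔI = 80260 − 59150 = 21110; midpoint Ī = (59150 + 80260)/2 = 69705.
η = (ΔQ/Q̄) ÷ (ΔI/Ī) = (38.2/379.1) ÷ (21110/69705) = 0.33.

0.33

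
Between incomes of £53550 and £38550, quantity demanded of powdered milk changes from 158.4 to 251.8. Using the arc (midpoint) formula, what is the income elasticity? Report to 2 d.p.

ΔQ = 251.8 − 158.4 = 93.4; midpoint Q̄ = (158.4 + 251.8)/2 = 205.1.
ΔI = 38550 − 53550 = -15000; midpoint Ī = (53550 + 38550)/2 = 46050.
η = (ΔQ/Q̄) ÷ (ΔI/Ī) = (93.4/205.1) ÷ (-15000/46050) = -1.40.

-1.40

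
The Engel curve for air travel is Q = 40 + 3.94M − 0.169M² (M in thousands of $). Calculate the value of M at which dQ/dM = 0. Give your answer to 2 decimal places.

11.66

dQ/dM = 3.94 − 0.338M.
The good is inferior where dQ/dM < 0. Setting dQ/dM = 0 gives M = 3.94 / 0.338 = 11.66.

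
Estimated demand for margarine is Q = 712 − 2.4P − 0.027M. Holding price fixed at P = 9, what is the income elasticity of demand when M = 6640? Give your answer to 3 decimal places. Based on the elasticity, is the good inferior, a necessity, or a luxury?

-0.351 (inferior good)

At P = 9, M = 6640: Q = 511.120.
Holding P constant, ∂Q/∂M = −0.027.
η_M = (∂Q/∂M)·(M/Q) = -0.027 × (6640/511.120) = -0.351.
Since η < 0, this is an inferior good.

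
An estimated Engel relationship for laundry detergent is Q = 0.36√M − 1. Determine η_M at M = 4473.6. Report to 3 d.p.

At M = 4473.6: Q = 23.079.
dQ/dM = 0.36/(2√M) = 0.00269119 at this income.
η = (dQ/dM)·(M/Q) = 0.00269119 × (4473.6/23.079) = 0.522.

0.522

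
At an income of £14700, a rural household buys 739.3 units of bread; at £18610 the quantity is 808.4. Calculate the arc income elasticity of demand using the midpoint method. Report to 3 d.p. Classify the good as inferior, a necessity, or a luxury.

0.380 (necessity)

ΔQ = 808.4 − 739.3 = 69.1; midpoint Q̄ = (739.3 + 808.4)/2 = 773.85.
ΔI = 18610 − 14700 = 3910; midpoint Ī = (14700 + 18610)/2 = 16655.
η = (ΔQ/Q̄) ÷ (ΔI/Ī) = (69.1/773.85) ÷ (3910/16655) = 0.380.
0 < η < 1 ⇒ necessity.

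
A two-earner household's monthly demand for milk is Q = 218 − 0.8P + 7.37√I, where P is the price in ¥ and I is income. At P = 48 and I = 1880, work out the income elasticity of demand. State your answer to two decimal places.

0.32

At P = 48, I = 1880: Q = 499.156.
Holding P constant, ∂Q/∂I = 7.37/(2√I) = 0.0849882.
η_I = (∂Q/∂I)·(I/Q) = 0.0849882 × (1880/499.156) = 0.32.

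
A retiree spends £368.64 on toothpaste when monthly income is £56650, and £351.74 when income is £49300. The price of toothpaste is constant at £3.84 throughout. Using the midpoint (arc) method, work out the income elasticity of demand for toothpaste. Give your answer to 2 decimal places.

0.34

With a constant price, Q₁ = 368.64/3.84 = 96.000 and Q₂ = 351.74/3.84 = 91.599 (equivalently, work directly with expenditure since P cancels).
Midpoint %ΔQ = (351.74 − 368.64)/360.19 = -0.04692; midpoint %ΔI = (49300 − 56650)/52975 = -0.13874.
η = -0.04692 / -0.13874 = 0.34.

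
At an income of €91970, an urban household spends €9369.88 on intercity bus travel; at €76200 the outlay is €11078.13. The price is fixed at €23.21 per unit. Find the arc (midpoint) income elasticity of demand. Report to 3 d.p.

With a constant price, Q₁ = 9369.88/23.21 = 403.700 and Q₂ = 11078.13/23.21 = 477.300 (equivalently, work directly with expenditure since P cancels).
Midpoint %ΔQ = (11078.13 − 9369.88)/10224.00 = 0.16708; midpoint %ΔI = (76200 − 91970)/84085 = -0.18755.
η = 0.16708 / -0.18755 = -0.891.

-0.891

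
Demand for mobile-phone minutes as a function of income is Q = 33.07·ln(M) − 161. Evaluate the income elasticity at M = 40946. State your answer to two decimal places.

At M = 40946: Q = 190.204.
dQ/dM = 33.07/M = 0.000807649 at this income.
η = (dQ/dM)·(M/Q) = 0.000807649 × (40946/190.204) = 0.17.

0.17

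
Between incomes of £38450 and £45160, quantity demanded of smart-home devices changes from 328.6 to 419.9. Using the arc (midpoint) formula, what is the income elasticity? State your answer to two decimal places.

ΔQ = 419.9 − 328.6 = 91.3; midpoint Q̄ = (328.6 + 419.9)/2 = 374.25.
ΔI = 45160 − 38450 = 6710; midpoint Ī = (38450 + 45160)/2 = 41805.
η = (ΔQ/Q̄) ÷ (ΔI/Ī) = (91.3/374.25) ÷ (6710/41805) = 1.52.

1.52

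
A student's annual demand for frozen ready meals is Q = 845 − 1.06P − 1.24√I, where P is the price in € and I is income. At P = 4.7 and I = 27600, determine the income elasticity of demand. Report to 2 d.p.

-0.16

At P = 4.7, I = 27600: Q = 634.014.
Holding P constant, ∂Q/∂I = -1.24/(2√I) = -0.00373196.
η_I = (∂Q/∂I)·(I/Q) = -0.00373196 × (27600/634.014) = -0.16.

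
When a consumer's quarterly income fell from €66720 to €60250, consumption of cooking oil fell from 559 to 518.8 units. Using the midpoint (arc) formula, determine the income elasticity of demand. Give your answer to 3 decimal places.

ΔQ = 518.8 − 559 = -40.2; midpoint Q̄ = (559 + 518.8)/2 = 538.9.
ΔI = 60250 − 66720 = -6470; midpoint Ī = (66720 + 60250)/2 = 63485.
η = (ΔQ/Q̄) ÷ (ΔI/Ī) = (-40.2/538.9) ÷ (-6470/63485) = 0.732.

0.732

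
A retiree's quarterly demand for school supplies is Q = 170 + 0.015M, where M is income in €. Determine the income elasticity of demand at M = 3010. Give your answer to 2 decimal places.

At M = 3010: Q = 215.150.
dQ/dM = 0.015.
η = (dQ/dM)·(M/Q) = 0.015 × (3010/215.150) = 0.21.

0.21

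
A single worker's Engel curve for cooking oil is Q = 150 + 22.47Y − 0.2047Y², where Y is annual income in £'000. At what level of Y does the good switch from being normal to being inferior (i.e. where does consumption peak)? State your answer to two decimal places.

54.89

dQ/dY = 22.47 − 0.4094Y.
The good is inferior where dQ/dY < 0. Setting dQ/dY = 0 gives Y = 22.47 / 0.4094 = 54.89.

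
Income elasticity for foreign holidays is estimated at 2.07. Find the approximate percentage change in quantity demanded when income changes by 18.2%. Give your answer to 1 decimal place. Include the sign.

%ΔQ ≈ η × %ΔI = 2.07 × 18.2% = 37.7%.

37.7%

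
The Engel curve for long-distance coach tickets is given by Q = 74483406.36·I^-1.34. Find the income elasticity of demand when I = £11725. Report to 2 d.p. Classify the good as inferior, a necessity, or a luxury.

For Q = A·I^β the income elasticity is constant and equal to β.
Here β = -1.34, so η = -1.34.
Since η < 0, the good is an inferior good.

-1.34 (inferior good)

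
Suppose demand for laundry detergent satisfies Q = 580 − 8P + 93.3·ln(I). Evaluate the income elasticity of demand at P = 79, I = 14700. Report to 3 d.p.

At P = 79, I = 14700: Q = 843.270.
Holding P constant, ∂Q/∂I = 93.3/I = 0.00634694.
η_I = (∂Q/∂I)·(I/Q) = 0.00634694 × (14700/843.270) = 0.111.

0.111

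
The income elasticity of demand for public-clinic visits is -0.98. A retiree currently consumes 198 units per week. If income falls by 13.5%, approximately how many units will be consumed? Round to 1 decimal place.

%ΔQ ≈ η × %ΔI = -0.98 × (-13.5%) = 13.23%.
New Q ≈ 198 × (1 + 0.1323) = 224.2.

224.2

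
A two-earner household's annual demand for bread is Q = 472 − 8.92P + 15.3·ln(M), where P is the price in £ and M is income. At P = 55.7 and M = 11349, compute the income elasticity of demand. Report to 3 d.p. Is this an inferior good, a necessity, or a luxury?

At P = 55.7, M = 11349: Q = 118.010.
Holding P constant, ∂Q/∂M = 15.3/M = 0.00134814.
η_M = (∂Q/∂M)·(M/Q) = 0.00134814 × (11349/118.010) = 0.130.
Since 0 < η < 1, this is a necessity.

0.130 (necessity)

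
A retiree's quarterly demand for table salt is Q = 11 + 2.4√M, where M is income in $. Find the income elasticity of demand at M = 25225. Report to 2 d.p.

0.49

At M = 25225: Q = 392.177.
dQ/dM = 2.4/(2√M) = 0.00755554 at this income.
η = (dQ/dM)·(M/Q) = 0.00755554 × (25225/392.177) = 0.49.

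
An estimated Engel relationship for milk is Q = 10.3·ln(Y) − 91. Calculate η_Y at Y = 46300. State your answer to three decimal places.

0.524

At Y = 46300: Q = 19.652.
dQ/dY = 10.3/Y = 0.000222462 at this income.
η = (dQ/dY)·(Y/Q) = 0.000222462 × (46300/19.652) = 0.524.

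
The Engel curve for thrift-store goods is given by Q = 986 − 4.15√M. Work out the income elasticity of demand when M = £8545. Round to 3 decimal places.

-0.318

At M = 8545: Q = 602.377.
dQ/dM = -4.15/(2√M) = -0.0224472 at this income.
η = (dQ/dM)·(M/Q) = -0.0224472 × (8545/602.377) = -0.318.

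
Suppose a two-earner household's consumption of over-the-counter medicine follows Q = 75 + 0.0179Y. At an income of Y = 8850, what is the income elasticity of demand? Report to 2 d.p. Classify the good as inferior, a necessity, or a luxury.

0.68 (necessity)

At Y = 8850: Q = 233.415.
dQ/dY = 0.0179.
η = (dQ/dY)·(Y/Q) = 0.0179 × (8850/233.415) = 0.68.
Since 0 < η < 1, the good is a necessity.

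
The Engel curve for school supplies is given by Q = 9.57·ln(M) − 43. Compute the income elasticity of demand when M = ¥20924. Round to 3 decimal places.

At M = 20924: Q = 52.209.
dQ/dM = 9.57/M = 0.00045737 at this income.
η = (dQ/dM)·(M/Q) = 0.00045737 × (20924/52.209) = 0.183.

0.183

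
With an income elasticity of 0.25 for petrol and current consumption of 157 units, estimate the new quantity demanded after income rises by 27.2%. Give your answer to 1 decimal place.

167.7

%ΔQ ≈ η × %ΔI = 0.25 × 27.2% = 6.8%.
New Q ≈ 157 × (1 + 0.068) = 167.7.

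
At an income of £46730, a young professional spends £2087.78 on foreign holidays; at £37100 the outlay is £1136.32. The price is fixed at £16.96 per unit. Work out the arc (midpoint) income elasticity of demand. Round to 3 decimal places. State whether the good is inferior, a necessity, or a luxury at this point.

2.569 (luxury)

With a constant price, Q₁ = 2087.78/16.96 = 123.100 and Q₂ = 1136.32/16.96 = 67.000 (equivalently, work directly with expenditure since P cancels).
Midpoint %ΔQ = (1136.32 − 2087.78)/1612.05 = -0.59022; midpoint %ΔI = (37100 − 46730)/41915 = -0.22975.
η = -0.59022 / -0.22975 = 2.569.
η > 1 ⇒ luxury.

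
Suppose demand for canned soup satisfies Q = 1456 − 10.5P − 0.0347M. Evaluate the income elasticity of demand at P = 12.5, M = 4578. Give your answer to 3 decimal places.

At P = 12.5, M = 4578: Q = 1165.893.
Holding P constant, ∂Q/∂M = −0.0347.
η_M = (∂Q/∂M)·(M/Q) = -0.0347 × (4578/1165.893) = -0.136.

-0.136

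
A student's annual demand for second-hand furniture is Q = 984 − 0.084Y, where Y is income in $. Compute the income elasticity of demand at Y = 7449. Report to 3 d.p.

-1.746

At Y = 7449: Q = 358.284.
dQ/dY = −0.084.
η = (dQ/dY)·(Y/Q) = -0.084 × (7449/358.284) = -1.746.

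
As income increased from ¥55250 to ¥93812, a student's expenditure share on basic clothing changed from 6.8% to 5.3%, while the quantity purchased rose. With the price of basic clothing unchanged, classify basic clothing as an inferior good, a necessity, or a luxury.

necessity

Quantity rises but the budget share falls as income rises, so 0 < η < 1.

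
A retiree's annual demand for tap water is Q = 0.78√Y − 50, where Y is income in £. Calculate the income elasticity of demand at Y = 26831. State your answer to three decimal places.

At Y = 26831: Q = 77.765.
dQ/dY = 0.78/(2√Y) = 0.00238093 at this income.
η = (dQ/dY)·(Y/Q) = 0.00238093 × (26831/77.765) = 0.821.

0.821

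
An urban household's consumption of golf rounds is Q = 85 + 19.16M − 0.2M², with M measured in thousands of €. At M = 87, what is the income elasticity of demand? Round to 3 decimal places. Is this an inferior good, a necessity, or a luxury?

-5.714 (inferior good)

At M = 87: Q = 238.1200.
dQ/dM = 19.16 − 0.4M = -15.64000.
η = (dQ/dM)·(M/Q) = -15.64000 × (87/238.1200) = -5.714.
η < 0 ⇒ inferior good.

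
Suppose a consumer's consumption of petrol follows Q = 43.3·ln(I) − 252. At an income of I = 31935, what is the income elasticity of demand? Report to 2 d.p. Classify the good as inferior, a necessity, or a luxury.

At I = 31935: Q = 197.084.
dQ/dI = 43.3/I = 0.00135588 at this income.
η = (dQ/dI)·(I/Q) = 0.00135588 × (31935/197.084) = 0.22.
Since 0 < η < 1, the good is a necessity.

0.22 (necessity)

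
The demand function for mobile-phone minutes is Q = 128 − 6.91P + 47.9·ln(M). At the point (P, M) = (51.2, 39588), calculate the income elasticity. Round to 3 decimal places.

At P = 51.2, M = 39588: Q = 281.291.
Holding P constant, ∂Q/∂M = 47.9/M = 0.00120996.
η_M = (∂Q/∂M)·(M/Q) = 0.00120996 × (39588/281.291) = 0.170.

0.170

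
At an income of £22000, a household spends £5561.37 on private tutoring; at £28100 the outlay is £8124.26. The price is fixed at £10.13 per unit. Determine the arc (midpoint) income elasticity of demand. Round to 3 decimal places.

With a constant price, Q₁ = 5561.37/10.13 = 549.000 and Q₂ = 8124.26/10.13 = 802.000 (equivalently, work directly with expenditure since P cancels).
Midpoint %ΔQ = (8124.26 − 5561.37)/6842.82 = 0.37454; midpoint %ΔI = (28100 − 22000)/25050 = 0.24351.
η = 0.37454 / 0.24351 = 1.538.

1.538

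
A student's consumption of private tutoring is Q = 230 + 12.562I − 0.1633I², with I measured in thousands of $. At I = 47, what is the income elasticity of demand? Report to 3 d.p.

-0.285

At I = 47: Q = 459.6843.
dQ/dI = 12.562 − 0.3266I = -2.78820.
η = (dQ/dI)·(I/Q) = -2.78820 × (47/459.6843) = -0.285.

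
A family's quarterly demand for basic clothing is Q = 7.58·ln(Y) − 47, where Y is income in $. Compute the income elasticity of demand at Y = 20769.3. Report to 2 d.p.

0.27

At Y = 20769.3: Q = 28.355.
dQ/dY = 7.58/Y = 0.000364962 at this income.
η = (dQ/dY)·(Y/Q) = 0.000364962 × (20769.3/28.355) = 0.27.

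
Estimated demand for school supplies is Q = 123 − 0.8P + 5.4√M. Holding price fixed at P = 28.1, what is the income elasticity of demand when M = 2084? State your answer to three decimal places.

0.355

At P = 28.1, M = 2084: Q = 347.035.
Holding P constant, ∂Q/∂M = 5.4/(2√M) = 0.0591446.
η_M = (∂Q/∂M)·(M/Q) = 0.0591446 × (2084/347.035) = 0.355.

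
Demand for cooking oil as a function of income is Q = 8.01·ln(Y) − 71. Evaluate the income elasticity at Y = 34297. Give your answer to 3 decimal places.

At Y = 34297: Q = 12.647.
dQ/dY = 8.01/Y = 0.000233548 at this income.
η = (dQ/dY)·(Y/Q) = 0.000233548 × (34297/12.647) = 0.633.

0.633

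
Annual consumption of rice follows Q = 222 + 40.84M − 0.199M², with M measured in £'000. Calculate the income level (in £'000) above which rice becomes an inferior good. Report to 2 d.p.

dQ/dM = 40.84 − 0.398M.
The good is inferior where dQ/dM < 0. Setting dQ/dM = 0 gives M = 40.84 / 0.398 = 102.61.

102.61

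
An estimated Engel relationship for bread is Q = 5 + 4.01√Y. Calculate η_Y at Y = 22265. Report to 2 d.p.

0.50

At Y = 22265: Q = 603.351.
dQ/dY = 4.01/(2√Y) = 0.013437 at this income.
η = (dQ/dY)·(Y/Q) = 0.013437 × (22265/603.351) = 0.50.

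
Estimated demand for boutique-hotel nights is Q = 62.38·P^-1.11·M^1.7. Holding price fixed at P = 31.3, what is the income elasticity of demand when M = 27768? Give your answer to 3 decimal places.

1.700

For a multiplicative demand Q = A·P^α·M^β, the income elasticity is β everywhere.
Here β = 1.7, so η = 1.700.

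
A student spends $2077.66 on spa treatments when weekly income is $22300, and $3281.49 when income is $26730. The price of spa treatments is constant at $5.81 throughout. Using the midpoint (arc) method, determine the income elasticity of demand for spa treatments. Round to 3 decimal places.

With a constant price, Q₁ = 2077.66/5.81 = 357.601 and Q₂ = 3281.49/5.81 = 564.800 (equivalently, work directly with expenditure since P cancels).
Midpoint %ΔQ = (3281.49 − 2077.66)/2679.58 = 0.44926; midpoint %ΔI = (26730 − 22300)/24515 = 0.18071.
η = 0.44926 / 0.18071 = 2.486.

2.486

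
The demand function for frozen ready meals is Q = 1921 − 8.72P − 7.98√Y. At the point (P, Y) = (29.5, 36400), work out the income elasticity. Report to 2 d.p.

At P = 29.5, Y = 36400: Q = 141.273.
Holding P constant, ∂Q/∂Y = -7.98/(2√Y) = -0.0209133.
η_Y = (∂Q/∂Y)·(Y/Q) = -0.0209133 × (36400/141.273) = -5.39.

-5.39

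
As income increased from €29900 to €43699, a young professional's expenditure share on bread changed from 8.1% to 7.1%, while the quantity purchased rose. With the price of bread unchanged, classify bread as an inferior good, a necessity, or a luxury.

necessity

Quantity rises but the budget share falls as income rises, so 0 < η < 1.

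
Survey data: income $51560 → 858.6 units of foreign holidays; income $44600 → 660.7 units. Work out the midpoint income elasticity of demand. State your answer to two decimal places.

ΔQ = 660.7 − 858.6 = -197.9; midpoint Q̄ = (858.6 + 660.7)/2 = 759.65.
ΔI = 44600 − 51560 = -6960; midpoint Ī = (51560 + 44600)/2 = 48080.
η = (ΔQ/Q̄) ÷ (ΔI/Ī) = (-197.9/759.65) ÷ (-6960/48080) = 1.80.

1.80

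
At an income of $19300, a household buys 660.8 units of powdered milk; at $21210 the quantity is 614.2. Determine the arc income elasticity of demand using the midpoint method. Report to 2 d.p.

-0.78

ΔQ = 614.2 − 660.8 = -46.6; midpoint Q̄ = (660.8 + 614.2)/2 = 637.5.
ΔI = 21210 − 19300 = 1910; midpoint Ī = (19300 + 21210)/2 = 20255.
η = (ΔQ/Q̄) ÷ (ΔI/Ī) = (-46.6/637.5) ÷ (1910/20255) = -0.78.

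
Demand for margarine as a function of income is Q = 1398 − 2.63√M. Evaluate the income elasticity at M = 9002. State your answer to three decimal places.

At M = 9002: Q = 1148.469.
dQ/dM = -2.63/(2√M) = -0.0138598 at this income.
η = (dQ/dM)·(M/Q) = -0.0138598 × (9002/1148.469) = -0.109.

-0.109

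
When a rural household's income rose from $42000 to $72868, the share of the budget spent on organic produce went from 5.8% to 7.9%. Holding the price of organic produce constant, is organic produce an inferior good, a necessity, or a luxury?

The budget share rises as income rises, so η > 1.

luxury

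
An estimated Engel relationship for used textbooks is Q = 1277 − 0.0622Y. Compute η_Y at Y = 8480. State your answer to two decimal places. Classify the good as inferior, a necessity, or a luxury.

At Y = 8480: Q = 749.544.
dQ/dY = −0.0622.
η = (dQ/dY)·(Y/Q) = -0.0622 × (8480/749.544) = -0.70.
Since η < 0, the good is an inferior good.

-0.70 (inferior good)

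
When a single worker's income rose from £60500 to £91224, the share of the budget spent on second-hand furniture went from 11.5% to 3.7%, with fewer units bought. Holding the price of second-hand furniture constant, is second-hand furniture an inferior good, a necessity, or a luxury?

inferior good

Quantity demanded falls as income rises, so η < 0.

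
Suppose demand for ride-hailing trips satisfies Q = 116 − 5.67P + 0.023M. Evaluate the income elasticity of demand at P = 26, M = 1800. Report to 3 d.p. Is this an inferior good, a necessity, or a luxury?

At P = 26, M = 1800: Q = 9.980.
Holding P constant, ∂Q/∂M = 0.023.
η_M = (∂Q/∂M)·(M/Q) = 0.023 × (1800/9.980) = 4.148.
Since η > 1, this is a luxury.

4.148 (luxury)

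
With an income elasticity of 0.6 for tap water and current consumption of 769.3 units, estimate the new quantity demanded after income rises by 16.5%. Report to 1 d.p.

845.5

%ΔQ ≈ η × %ΔI = 0.6 × 16.5% = 9.9%.
New Q ≈ 769.3 × (1 + 0.099) = 845.5.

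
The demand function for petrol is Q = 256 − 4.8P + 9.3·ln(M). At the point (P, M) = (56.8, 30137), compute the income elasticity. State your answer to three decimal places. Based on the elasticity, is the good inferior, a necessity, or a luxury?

0.117 (necessity)

At P = 56.8, M = 30137: Q = 79.276.
Holding P constant, ∂Q/∂M = 9.3/M = 0.000308591.
η_M = (∂Q/∂M)·(M/Q) = 0.000308591 × (30137/79.276) = 0.117.
Since 0 < η < 1, this is a necessity.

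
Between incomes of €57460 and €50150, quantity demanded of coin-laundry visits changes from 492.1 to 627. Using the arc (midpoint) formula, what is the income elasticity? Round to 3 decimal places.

ΔQ = 627 − 492.1 = 134.9; midpoint Q̄ = (492.1 + 627)/2 = 559.55.
ΔI = 50150 − 57460 = -7310; midpoint Ī = (57460 + 50150)/2 = 53805.
η = (ΔQ/Q̄) ÷ (ΔI/Ī) = (134.9/559.55) ÷ (-7310/53805) = -1.775.

-1.775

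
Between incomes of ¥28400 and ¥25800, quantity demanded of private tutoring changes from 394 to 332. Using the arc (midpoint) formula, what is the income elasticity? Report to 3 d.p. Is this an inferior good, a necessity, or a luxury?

ΔQ = 332 − 394 = -62; midpoint Q̄ = (394 + 332)/2 = 363.
ΔI = 25800 − 28400 = -2600; midpoint Ī = (28400 + 25800)/2 = 27100.
η = (ΔQ/Q̄) ÷ (ΔI/Ī) = (-62/363) ÷ (-2600/27100) = 1.780.
η > 1 ⇒ luxury.

1.780 (luxury)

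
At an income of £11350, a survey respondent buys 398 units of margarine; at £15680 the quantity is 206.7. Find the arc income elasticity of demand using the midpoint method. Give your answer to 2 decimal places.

ΔQ = 206.7 − 398 = -191.3; midpoint Q̄ = (398 + 206.7)/2 = 302.35.
ΔI = 15680 − 11350 = 4330; midpoint Ī = (11350 + 15680)/2 = 13515.
η = (ΔQ/Q̄) ÷ (ΔI/Ī) = (-191.3/302.35) ÷ (4330/13515) = -1.97.

-1.97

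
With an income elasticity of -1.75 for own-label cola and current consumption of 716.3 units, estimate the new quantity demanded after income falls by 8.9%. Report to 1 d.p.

827.9

%ΔQ ≈ η × %ΔI = -1.75 × (-8.9%) = 15.575%.
New Q ≈ 716.3 × (1 + 0.15575) = 827.9.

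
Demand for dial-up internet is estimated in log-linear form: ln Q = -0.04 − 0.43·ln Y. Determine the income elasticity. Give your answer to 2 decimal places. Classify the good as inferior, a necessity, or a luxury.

-0.43 (inferior good)

In a log-linear demand, the coefficient on ln Y is the income elasticity.
So η = -0.43.
η < 0 ⇒ inferior good.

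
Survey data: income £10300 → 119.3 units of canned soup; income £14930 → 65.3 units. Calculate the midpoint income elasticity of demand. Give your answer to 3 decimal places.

ΔQ = 65.3 − 119.3 = -54; midpoint Q̄ = (119.3 + 65.3)/2 = 92.3.
ΔI = 14930 − 10300 = 4630; midpoint Ī = (10300 + 14930)/2 = 12615.
η = (ΔQ/Q̄) ÷ (ΔI/Ī) = (-54/92.3) ÷ (4630/12615) = -1.594.

-1.594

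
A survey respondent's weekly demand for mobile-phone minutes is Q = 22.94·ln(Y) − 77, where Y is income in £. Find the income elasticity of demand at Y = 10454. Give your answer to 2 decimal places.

At Y = 10454: Q = 135.304.
dQ/dY = 22.94/Y = 0.00219438 at this income.
η = (dQ/dY)·(Y/Q) = 0.00219438 × (10454/135.304) = 0.17.

0.17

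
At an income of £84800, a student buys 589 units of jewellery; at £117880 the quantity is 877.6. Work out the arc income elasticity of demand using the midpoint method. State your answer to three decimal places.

1.206

ΔQ = 877.6 − 589 = 288.6; midpoint Q̄ = (589 + 877.6)/2 = 733.3.
ΔI = 117880 − 84800 = 33080; midpoint Ī = (84800 + 117880)/2 = 101340.
η = (ΔQ/Q̄) ÷ (ΔI/Ī) = (288.6/733.3) ÷ (33080/101340) = 1.206.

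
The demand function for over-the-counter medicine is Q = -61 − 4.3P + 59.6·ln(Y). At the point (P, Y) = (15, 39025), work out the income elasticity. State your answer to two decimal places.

0.12

At P = 15, Y = 39025: Q = 504.589.
Holding P constant, ∂Q/∂Y = 59.6/Y = 0.00152723.
η_Y = (∂Q/∂Y)·(Y/Q) = 0.00152723 × (39025/504.589) = 0.12.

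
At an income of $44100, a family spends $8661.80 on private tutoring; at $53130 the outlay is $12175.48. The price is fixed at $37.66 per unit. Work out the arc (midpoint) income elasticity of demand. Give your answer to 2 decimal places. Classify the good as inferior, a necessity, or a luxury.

With a constant price, Q₁ = 8661.80/37.66 = 230.000 and Q₂ = 12175.48/37.66 = 323.300 (equivalently, work directly with expenditure since P cancels).
Midpoint %ΔQ = (12175.48 − 8661.80)/10418.64 = 0.33725; midpoint %ΔI = (53130 − 44100)/48615 = 0.18575.
η = 0.33725 / 0.18575 = 1.82.
η > 1 ⇒ luxury.

1.82 (luxury)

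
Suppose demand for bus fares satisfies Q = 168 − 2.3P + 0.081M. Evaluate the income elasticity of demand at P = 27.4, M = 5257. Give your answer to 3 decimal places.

0.802

At P = 27.4, M = 5257: Q = 530.797.
Holding P constant, ∂Q/∂M = 0.081.
η_M = (∂Q/∂M)·(M/Q) = 0.081 × (5257/530.797) = 0.802.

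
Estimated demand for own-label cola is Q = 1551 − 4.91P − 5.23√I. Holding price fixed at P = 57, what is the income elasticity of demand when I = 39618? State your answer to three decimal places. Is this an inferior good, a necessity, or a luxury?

-2.262 (inferior good)

At P = 57, I = 39618: Q = 230.137.
Holding P constant, ∂Q/∂I = -5.23/(2√I) = -0.0131379.
η_I = (∂Q/∂I)·(I/Q) = -0.0131379 × (39618/230.137) = -2.262.
Since η < 0, this is an inferior good.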